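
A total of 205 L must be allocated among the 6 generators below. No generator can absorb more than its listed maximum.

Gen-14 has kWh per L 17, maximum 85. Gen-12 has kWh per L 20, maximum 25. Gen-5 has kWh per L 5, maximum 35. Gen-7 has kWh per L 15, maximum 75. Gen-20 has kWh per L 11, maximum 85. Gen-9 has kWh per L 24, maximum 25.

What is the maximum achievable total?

3595

Order the generators by kWh per L: Gen-9 24 > Gen-12 20 > Gen-14 17 > Gen-7 15 > Gen-20 11 > Gen-5 5.
Gen-9: +25 to 25 (cap) ; 180 left.
Gen-12: +25 to 25 (cap) ; 155 left.
Gen-14 takes 85 to reach its cap of 85 ; 70 left.
Only 70 left; Gen-7 takes them to reach 70.
Total = 17×85 + 20×25 + 15×70 + 24×25 = 3595.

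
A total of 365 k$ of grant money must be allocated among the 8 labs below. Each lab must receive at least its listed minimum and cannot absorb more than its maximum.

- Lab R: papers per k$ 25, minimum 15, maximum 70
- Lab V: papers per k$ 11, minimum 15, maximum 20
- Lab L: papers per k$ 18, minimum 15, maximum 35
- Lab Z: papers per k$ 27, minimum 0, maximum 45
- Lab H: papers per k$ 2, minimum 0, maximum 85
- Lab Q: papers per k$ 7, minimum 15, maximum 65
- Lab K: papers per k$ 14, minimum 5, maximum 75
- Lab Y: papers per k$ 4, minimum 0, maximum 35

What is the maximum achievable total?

Meeting every minimum uses 15+15+15+0+0+15+5+0 = 65 k$, leaving 300.
Order the labs by papers per k$: Lab Z 27 > Lab R 25 > Lab L 18 > Lab K 14 > Lab V 11 > Lab Q 7 > Lab Y 4 > Lab H 2.
Lab Z takes 45 more to reach its cap of 45 ; 255 left.
Give Lab R 55 more to hit its cap of 70 ; 200 left.
Give Lab L 20 more to hit its cap of 35 ; 180 left.
Give Lab K 70 more to hit its cap of 75 ; 110 left.
Lab V takes 5 more to reach its cap of 20 ; 105 left.
Lab Q: +50 to 65 (cap) ; 55 left.
Lab Y: +35 to 35 (cap) ; 20 left.
Lab H has room for 85 more but only 20 remain, so it gets 20.
Total = 25×70 + 11×20 + 18×35 + 27×45 + 2×20 + 7×65 + 14×75 + 4×35 = 5500.

5500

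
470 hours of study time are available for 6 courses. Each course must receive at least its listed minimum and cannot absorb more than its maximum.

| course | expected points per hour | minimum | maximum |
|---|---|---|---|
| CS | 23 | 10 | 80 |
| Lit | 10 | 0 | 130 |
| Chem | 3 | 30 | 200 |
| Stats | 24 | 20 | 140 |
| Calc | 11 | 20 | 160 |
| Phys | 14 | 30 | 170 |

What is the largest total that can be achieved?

Meeting every minimum uses 10+0+30+20+20+30 = 110 hours, leaving 360.
Highest expected points per hour first: Stats 24 > CS 23 > Phys 14 > Calc 11 > Lit 10 > Chem 3.
Stats: +120 to 140 (cap) ; 240 left.
Give CS 70 more to hit its cap of 80 ; 170 left.
Phys takes 140 more to reach its cap of 170 ; 30 left.
Calc: +30 (room for 140) → 50. Pool exhausted.
Total = 23×80 + 3×30 + 24×140 + 11×50 + 14×170 = 8220.

8220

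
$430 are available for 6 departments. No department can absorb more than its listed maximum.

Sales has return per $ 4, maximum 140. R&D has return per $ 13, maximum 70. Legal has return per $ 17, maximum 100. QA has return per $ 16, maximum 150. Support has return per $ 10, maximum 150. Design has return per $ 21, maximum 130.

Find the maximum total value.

7480

Rank by return per $: Design 21 > Legal 17 > QA 16 > R&D 13 > Support 10 > Sales 4.
Design: +130 to 130 (cap) — 300 left.
Give Legal 100 to hit its cap of 100 — 200 left.
QA: +150 to 150 (cap) — 50 left.
Only 50 left; R&D takes them to reach 50.
Total = 13×50 + 17×100 + 16×150 + 21×130 = 7480.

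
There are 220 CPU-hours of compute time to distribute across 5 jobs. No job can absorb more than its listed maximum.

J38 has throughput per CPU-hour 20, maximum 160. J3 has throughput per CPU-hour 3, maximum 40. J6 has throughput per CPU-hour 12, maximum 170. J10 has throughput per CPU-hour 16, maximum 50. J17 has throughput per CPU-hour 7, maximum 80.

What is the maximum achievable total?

4120

Order the jobs by throughput per CPU-hour: J38 20 > J10 16 > J6 12 > J17 7 > J3 3.
J38 takes 160 to reach its cap of 160 — 60 left.
Give J10 50 to hit its cap of 50 — 10 left.
J6 has room for 170 but only 10 remain, so it gets 10.
Total = 20×160 + 12×10 + 16×50 = 4120.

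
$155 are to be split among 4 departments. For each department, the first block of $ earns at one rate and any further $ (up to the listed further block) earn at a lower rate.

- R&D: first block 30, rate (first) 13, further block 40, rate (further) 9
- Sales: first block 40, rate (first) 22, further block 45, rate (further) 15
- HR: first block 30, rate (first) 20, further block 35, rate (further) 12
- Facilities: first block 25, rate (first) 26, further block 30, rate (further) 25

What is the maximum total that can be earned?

Rank every tier by rate: Facilities/first 26 > Facilities/second 25 > Sales/first 22 > HR/first 20 > Sales/second 15 > R&D/first 13 > HR/second 12 > R&D/second 9.
Fill Facilities first block (25 at 26) — 130 left.
Facilities second at 25: fill all 30 — 100 left.
Sales/first (22): +40 — 60 left.
HR first at 20: fill all 30 — 30 left.
Sales/second: +30 of 45 at 15; pool empty.
Total = 26×25 + 25×30 + 22×40 + 20×30 + 15×30 = 3330.

3330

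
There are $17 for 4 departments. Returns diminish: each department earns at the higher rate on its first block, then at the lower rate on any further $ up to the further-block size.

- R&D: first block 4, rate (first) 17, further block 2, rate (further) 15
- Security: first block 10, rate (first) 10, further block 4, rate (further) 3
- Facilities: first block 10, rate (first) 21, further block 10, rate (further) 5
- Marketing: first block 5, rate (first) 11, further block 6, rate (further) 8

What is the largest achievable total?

319

Order all 8 blocks by rate: Facilities/tier1 21 > R&D/tier1 17 > R&D/tier2 15 > Marketing/tier1 11 > Security/tier1 10 > Marketing/tier2 8 > Facilities/tier2 5 > Security/tier2 3.
Fill Facilities tier1 block (10 at 21) ; 7 left.
Fill R&D tier1 block (4 at 17) ; 3 left.
R&D/tier2 (15): +2 ; 1 left.
Marketing/tier1: +1 of 5 at 11; pool empty.
Total = 21×10 + 17×4 + 15×2 + 11×1 = 319.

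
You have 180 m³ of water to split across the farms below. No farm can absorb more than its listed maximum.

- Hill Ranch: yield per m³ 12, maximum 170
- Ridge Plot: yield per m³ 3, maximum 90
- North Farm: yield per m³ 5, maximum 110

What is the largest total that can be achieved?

2090

Order the farms by yield per m³: Hill Ranch 12 > North Farm 5 > Ridge Plot 3.
Give Hill Ranch 170 to hit its cap of 170 — 10 left.
North Farm has room for 110 but only 10 remain, so it gets 10.
Total = 12×170 + 5×10 = 2090.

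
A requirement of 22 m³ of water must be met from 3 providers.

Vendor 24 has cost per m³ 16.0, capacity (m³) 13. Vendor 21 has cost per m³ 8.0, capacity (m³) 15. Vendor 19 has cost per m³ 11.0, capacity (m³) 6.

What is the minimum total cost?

Cheapest first:
Vendor 21 (8.0): use full 15 ; 7 m³ to go.
Vendor 19 (11.0): use full 6 ; 1 m³ to go.
Take 1 from Vendor 24 at 16.0 to finish.
Cost = 15×8.0 + 6×11.0 + 1×16.0 = 202.

202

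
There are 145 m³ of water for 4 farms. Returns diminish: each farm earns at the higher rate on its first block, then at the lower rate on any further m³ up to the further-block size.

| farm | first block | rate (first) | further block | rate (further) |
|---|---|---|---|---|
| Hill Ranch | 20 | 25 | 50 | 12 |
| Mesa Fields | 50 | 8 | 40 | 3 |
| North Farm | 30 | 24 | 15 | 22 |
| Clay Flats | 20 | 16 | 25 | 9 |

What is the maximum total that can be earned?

2560

Rank every tier by rate: Hill Ranch/tier1 25 > North Farm/tier1 24 > North Farm/tier2 22 > Clay Flats/tier1 16 > Hill Ranch/tier2 12 > Clay Flats/tier2 9 > Mesa Fields/tier1 8 > Mesa Fields/tier2 3.
Hill Ranch tier1 at 25: fill all 20 — 125 left.
North Farm/tier1 (24): +30 — 95 left.
Fill North Farm tier2 block (15 at 22) — 80 left.
Fill Clay Flats tier1 block (20 at 16) — 60 left.
Hill Ranch tier2 at 12: fill all 50 — 10 left.
10 remain; put them into Clay Flats tier2 at 9.
Total = 25×20 + 24×30 + 22×15 + 16×20 + 12×50 + 9×10 = 2560.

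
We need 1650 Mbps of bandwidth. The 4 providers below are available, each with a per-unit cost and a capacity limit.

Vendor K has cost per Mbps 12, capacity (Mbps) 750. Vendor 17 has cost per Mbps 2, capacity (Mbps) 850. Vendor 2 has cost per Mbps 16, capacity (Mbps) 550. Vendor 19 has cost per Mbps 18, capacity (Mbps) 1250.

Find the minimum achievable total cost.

Cheapest first:
Take 850 from Vendor 17 at 2 — need 800 more.
Vendor K (12): use full 750 — 50 Mbps to go.
Take 50 from Vendor 2 at 16 to finish.
Vendor 19: unused.
Cost = 850×2 + 750×12 + 50×16 = 11500.

11500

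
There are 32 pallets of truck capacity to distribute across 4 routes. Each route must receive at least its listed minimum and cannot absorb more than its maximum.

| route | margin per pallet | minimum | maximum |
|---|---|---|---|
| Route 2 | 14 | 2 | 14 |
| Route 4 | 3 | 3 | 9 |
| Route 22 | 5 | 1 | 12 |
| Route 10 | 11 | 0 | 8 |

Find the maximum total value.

328

Meeting every minimum uses 2+3+1+0 = 6 pallets, leaving 26.
Rank by margin per pallet: Route 2 14 > Route 10 11 > Route 22 5 > Route 4 3.
Route 2 takes 12 more to reach its cap of 14 — 14 left.
Give Route 10 8 more to hit its cap of 8 — 6 left.
Only 6 left; Route 22 takes them to reach 7.
Total = 14×14 + 3×3 + 5×7 + 11×8 = 328.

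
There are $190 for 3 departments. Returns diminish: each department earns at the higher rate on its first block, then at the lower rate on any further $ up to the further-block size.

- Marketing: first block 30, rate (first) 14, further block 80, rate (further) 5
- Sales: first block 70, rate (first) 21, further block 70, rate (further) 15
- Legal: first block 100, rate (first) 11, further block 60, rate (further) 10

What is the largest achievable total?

Treat each block as its own option and order by rate: Sales/tier1 21 > Sales/tier2 15 > Marketing/tier1 14 > Legal/tier1 11 > Legal/tier2 10 > Marketing/tier2 5.
Fill Sales tier1 block (70 at 21) — 120 left.
Sales/tier2 (15): +70 — 50 left.
Fill Marketing tier1 block (30 at 14) — 20 left.
Legal/tier1: +20 of 100 at 11; pool empty.
Total = 21×70 + 15×70 + 14×30 + 11×20 = 3160.

3160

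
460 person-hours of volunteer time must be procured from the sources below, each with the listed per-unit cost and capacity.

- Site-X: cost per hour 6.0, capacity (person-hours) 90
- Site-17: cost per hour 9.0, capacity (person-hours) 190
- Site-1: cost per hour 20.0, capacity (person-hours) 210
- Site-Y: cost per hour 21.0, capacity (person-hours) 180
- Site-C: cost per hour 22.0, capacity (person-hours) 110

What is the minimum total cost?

Cheapest first:
Site-X at 6.0: take all 90 person-hours → 370 still needed.
Site-17 at 9.0: take all 190 person-hours → 180 still needed.
Site-1 at 20.0: take 180 of its 210 → requirement met.
Site-Y, Site-C: unused.
Cost = 90×6.0 + 190×9.0 + 180×20.0 = 5850.

5850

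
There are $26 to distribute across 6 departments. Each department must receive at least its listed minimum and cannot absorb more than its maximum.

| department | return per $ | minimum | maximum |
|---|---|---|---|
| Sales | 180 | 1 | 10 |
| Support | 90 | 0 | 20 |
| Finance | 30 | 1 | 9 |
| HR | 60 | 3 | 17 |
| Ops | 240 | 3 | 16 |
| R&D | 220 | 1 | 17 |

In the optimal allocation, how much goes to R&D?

Meeting every minimum uses 1+0+1+3+3+1 = 9 $, leaving 17.
Rank by return per $: Ops 240 > R&D 220 > Sales 180 > Support 90 > HR 60 > Finance 30.
Give Ops 13 more to hit its cap of 16 — 4 left.
R&D has room for 16 more but only 4 remain, so it gets 5.

5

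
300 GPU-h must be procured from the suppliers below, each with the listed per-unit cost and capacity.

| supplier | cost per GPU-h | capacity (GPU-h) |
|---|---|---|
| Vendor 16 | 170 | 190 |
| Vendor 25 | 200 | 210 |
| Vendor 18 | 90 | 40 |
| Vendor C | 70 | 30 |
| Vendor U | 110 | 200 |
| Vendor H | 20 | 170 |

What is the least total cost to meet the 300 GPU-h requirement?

Fill from the cheapest supplier first.
Vendor H at 20: take all 170 GPU-h — 130 still needed.
Vendor C at 70: take all 30 GPU-h — 100 still needed.
Take 40 from Vendor 18 at 90 — need 60 more.
Take 60 from Vendor U at 110 to finish.
Vendor 16, Vendor 25: unused.
Cost = 170×20 + 30×70 + 40×90 + 60×110 = 15700.

15700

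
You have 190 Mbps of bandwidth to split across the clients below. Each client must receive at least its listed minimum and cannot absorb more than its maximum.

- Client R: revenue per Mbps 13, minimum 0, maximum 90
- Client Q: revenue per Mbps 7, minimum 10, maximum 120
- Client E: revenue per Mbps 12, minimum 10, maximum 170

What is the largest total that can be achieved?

2320

Meeting every minimum uses 0+10+10 = 20 Mbps, leaving 170.
Highest revenue per Mbps first: Client R 13 > Client E 12 > Client Q 7.
Client R: +90 to 90 (cap) — 80 left.
Client E: +80 (room for 160) → 90. Pool exhausted.
Total = 13×90 + 7×10 + 12×90 = 2320.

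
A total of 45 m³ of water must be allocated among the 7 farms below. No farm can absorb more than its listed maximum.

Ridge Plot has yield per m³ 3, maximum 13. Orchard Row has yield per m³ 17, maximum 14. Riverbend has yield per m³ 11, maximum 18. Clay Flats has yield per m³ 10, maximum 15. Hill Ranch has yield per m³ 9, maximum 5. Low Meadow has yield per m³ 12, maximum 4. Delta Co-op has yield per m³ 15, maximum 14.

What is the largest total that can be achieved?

Order the farms by yield per m³: Orchard Row 17 > Delta Co-op 15 > Low Meadow 12 > Riverbend 11 > Clay Flats 10 > Hill Ranch 9 > Ridge Plot 3.
Orchard Row takes 14 to reach its cap of 14 ; 31 left.
Delta Co-op takes 14 to reach its cap of 14 ; 17 left.
Give Low Meadow 4 to hit its cap of 4 ; 13 left.
Riverbend: +13 (room for 18) → 13. Pool exhausted.
Total = 17×14 + 11×13 + 12×4 + 15×14 = 639.

639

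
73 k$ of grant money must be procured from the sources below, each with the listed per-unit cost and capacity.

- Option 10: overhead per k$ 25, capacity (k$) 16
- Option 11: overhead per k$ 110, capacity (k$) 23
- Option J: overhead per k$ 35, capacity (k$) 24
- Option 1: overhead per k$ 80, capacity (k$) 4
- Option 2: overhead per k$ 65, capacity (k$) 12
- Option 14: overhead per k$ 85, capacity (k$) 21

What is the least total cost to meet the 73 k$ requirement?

Fill from the cheapest source first.
Option 10 at 25: take all 16 k$ ; 57 still needed.
Option J (35): use full 24 ; 33 k$ to go.
Option 2 (65): use full 12 ; 21 k$ to go.
Option 1 at 80: take all 4 k$ ; 17 still needed.
Take 17 from Option 14 at 85 to finish.
Option 11: unused.
Cost = 16×25 + 24×35 + 12×65 + 4×80 + 17×85 = 3785.

3785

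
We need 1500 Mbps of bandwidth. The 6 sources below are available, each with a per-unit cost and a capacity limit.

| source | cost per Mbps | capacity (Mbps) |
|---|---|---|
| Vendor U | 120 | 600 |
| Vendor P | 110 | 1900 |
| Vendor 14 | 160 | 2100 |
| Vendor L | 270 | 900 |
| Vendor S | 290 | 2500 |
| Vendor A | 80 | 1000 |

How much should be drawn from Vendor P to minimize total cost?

Cheapest first:
Take 1000 from Vendor A at 80 — need 500 more.
Vendor P at 110: take 500 of its 1900 — requirement met.
Vendor U, Vendor 14, Vendor L, Vendor S: unused.

500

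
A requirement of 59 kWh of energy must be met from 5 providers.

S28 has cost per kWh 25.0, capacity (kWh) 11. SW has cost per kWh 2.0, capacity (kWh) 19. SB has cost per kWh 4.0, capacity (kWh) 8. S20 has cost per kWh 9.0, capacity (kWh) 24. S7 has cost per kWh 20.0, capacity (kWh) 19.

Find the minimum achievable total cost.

Use providers in increasing cost order.
SW at 2.0: take all 19 kWh → 40 still needed.
SB (4.0): use full 8 → 32 kWh to go.
S20 (9.0): use full 24 → 8 kWh to go.
S7 (20.0): take the remaining 8 → done.
S28: unused.
Cost = 19×2.0 + 8×4.0 + 24×9.0 + 8×20.0 = 446.

446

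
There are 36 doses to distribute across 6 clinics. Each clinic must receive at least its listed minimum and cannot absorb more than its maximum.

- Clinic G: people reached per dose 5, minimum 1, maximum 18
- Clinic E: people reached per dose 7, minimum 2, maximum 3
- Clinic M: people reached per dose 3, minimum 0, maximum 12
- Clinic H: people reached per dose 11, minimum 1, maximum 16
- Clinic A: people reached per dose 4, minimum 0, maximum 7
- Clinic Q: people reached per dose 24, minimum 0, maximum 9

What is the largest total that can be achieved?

Meeting every minimum uses 1+2+0+1+0+0 = 4 doses, leaving 32.
Rank by people reached per dose: Clinic Q 24 > Clinic H 11 > Clinic E 7 > Clinic G 5 > Clinic A 4 > Clinic M 3.
Give Clinic Q 9 more to hit its cap of 9 → 23 left.
Give Clinic H 15 more to hit its cap of 16 → 8 left.
Give Clinic E 1 more to hit its cap of 3 → 7 left.
Clinic G: +7 (room for 17) → 8. Pool exhausted.
Total = 5×8 + 7×3 + 11×16 + 24×9 = 453.

453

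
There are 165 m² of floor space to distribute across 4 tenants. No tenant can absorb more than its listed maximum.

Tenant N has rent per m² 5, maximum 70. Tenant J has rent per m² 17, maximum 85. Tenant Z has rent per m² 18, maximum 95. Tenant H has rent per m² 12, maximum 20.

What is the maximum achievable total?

2900

Order the tenants by rent per m²: Tenant Z 18 > Tenant J 17 > Tenant H 12 > Tenant N 5.
Give Tenant Z 95 to hit its cap of 95 ; 70 left.
Tenant J: +70 (room for 85) → 70. Pool exhausted.
Total = 17×70 + 18×95 = 2900.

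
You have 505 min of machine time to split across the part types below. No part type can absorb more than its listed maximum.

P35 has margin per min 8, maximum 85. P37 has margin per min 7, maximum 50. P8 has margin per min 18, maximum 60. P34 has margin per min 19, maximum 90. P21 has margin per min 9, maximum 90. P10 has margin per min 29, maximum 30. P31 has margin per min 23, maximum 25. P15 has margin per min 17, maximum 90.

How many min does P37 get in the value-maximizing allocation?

Highest margin per min first: P10 29 > P31 23 > P34 19 > P8 18 > P15 17 > P21 9 > P35 8 > P37 7.
P10 takes 30 to reach its cap of 30 → 475 left.
Give P31 25 to hit its cap of 25 → 450 left.
P34: +90 to 90 (cap) → 360 left.
Give P8 60 to hit its cap of 60 → 300 left.
P15: +90 to 90 (cap) → 210 left.
Give P21 90 to hit its cap of 90 → 120 left.
P35 takes 85 to reach its cap of 85 → 35 left.
P37 has room for 50 but only 35 remain, so it gets 35.

35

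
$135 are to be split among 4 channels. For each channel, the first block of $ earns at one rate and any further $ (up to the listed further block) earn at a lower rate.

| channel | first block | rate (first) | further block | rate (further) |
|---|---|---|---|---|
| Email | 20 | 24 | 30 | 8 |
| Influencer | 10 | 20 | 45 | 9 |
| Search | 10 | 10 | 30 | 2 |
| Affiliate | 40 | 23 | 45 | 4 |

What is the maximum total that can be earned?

Order all 8 blocks by rate: Email/T1 24 > Affiliate/T1 23 > Influencer/T1 20 > Search/T1 10 > Influencer/T2 9 > Email/T2 8 > Affiliate/T2 4 > Search/T2 2.
Email/T1 (24): +20 — 115 left.
Fill Affiliate T1 block (40 at 23) — 75 left.
Fill Influencer T1 block (10 at 20) — 65 left.
Fill Search T1 block (10 at 10) — 55 left.
Fill Influencer T2 block (45 at 9) — 10 left.
Email T2 at 8: only 10 left, fill 10.
Total = 24×20 + 23×40 + 20×10 + 10×10 + 9×45 + 8×10 = 2185.

2185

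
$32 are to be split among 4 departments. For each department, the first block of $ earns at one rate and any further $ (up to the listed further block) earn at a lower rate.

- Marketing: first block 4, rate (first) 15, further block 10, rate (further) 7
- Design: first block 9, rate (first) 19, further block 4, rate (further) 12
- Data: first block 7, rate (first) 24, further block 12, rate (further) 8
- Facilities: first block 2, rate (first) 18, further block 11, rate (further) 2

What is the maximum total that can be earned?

531

Order all 8 blocks by rate: Data/tier1 24 > Design/tier1 19 > Facilities/tier1 18 > Marketing/tier1 15 > Design/tier2 12 > Data/tier2 8 > Marketing/tier2 7 > Facilities/tier2 2.
Data tier1 at 24: fill all 7 → 25 left.
Fill Design tier1 block (9 at 19) → 16 left.
Fill Facilities tier1 block (2 at 18) → 14 left.
Marketing/tier1 (15): +4 → 10 left.
Design/tier2 (12): +4 → 6 left.
Data tier2 at 8: only 6 left, fill 6.
Total = 24×7 + 19×9 + 18×2 + 15×4 + 12×4 + 8×6 = 531.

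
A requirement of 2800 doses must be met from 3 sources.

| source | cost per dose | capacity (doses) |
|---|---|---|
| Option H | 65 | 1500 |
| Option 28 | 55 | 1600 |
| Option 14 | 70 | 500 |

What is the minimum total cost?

166000

Use sources in increasing cost order.
Option 28 at 55: take all 1600 doses ; 1200 still needed.
Option H (65): take the remaining 1200 ; done.
Option 14: unused.
Cost = 1600×55 + 1200×65 = 166000.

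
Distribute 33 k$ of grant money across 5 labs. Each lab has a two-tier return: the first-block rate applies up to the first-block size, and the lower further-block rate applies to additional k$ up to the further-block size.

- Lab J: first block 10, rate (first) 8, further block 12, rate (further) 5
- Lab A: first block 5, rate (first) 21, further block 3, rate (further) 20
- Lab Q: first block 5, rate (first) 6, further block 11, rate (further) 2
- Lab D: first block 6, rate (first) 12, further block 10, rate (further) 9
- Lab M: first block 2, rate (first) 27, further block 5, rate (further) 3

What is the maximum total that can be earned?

437

Treat each block as its own option and order by rate: Lab M/first 27 > Lab A/first 21 > Lab A/second 20 > Lab D/first 12 > Lab D/second 9 > Lab J/first 8 > Lab Q/first 6 > Lab J/second 5 > Lab M/second 3 > Lab Q/second 2.
Lab M/first (27): +2 → 31 left.
Lab A first at 21: fill all 5 → 26 left.
Lab A/second (20): +3 → 23 left.
Lab D/first (12): +6 → 17 left.
Lab D second at 9: fill all 10 → 7 left.
Lab J first at 8: only 7 left, fill 7.
Total = 27×2 + 21×5 + 20×3 + 12×6 + 9×10 + 8×7 = 437.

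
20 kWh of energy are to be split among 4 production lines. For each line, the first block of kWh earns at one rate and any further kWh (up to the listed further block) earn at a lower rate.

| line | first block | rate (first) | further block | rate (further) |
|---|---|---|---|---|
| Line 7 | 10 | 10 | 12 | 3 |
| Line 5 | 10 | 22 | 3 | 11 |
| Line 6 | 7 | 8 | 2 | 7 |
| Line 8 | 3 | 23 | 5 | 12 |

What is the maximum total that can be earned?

Rank every tier by rate: Line 8/first 23 > Line 5/first 22 > Line 8/second 12 > Line 5/second 11 > Line 7/first 10 > Line 6/first 8 > Line 6/second 7 > Line 7/second 3.
Fill Line 8 first block (3 at 23) ; 17 left.
Line 5 first at 22: fill all 10 ; 7 left.
Line 8 second at 12: fill all 5 ; 2 left.
2 remain; put them into Line 5 second at 11.
Total = 23×3 + 22×10 + 12×5 + 11×2 = 371.

371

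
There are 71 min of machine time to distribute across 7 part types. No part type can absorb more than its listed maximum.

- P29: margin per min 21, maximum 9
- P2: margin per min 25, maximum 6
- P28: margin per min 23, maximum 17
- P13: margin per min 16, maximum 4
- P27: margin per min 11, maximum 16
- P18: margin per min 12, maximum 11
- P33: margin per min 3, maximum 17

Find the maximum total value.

Highest margin per min first: P2 25 > P28 23 > P29 21 > P13 16 > P18 12 > P27 11 > P33 3.
P2 takes 6 to reach its cap of 6 ; 65 left.
P28: +17 to 17 (cap) ; 48 left.
P29 takes 9 to reach its cap of 9 ; 39 left.
P13: +4 to 4 (cap) ; 35 left.
Give P18 11 to hit its cap of 11 ; 24 left.
P27: +16 to 16 (cap) ; 8 left.
P33: +8 (room for 17) → 8. Pool exhausted.
Total = 21×9 + 25×6 + 23×17 + 16×4 + 11×16 + 12×11 + 3×8 = 1126.

1126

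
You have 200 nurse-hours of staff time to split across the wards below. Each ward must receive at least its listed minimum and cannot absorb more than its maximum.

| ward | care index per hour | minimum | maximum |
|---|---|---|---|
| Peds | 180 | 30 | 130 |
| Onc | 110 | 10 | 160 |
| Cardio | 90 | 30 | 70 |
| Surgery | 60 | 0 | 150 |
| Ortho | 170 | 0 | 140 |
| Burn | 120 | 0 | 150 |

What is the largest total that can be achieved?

32300

Meeting every minimum uses 30+10+30+0+0+0 = 70 nurse-hours, leaving 130.
Highest care index per hour first: Peds 180 > Ortho 170 > Burn 120 > Onc 110 > Cardio 90 > Surgery 60.
Give Peds 100 more to hit its cap of 130 ; 30 left.
Ortho: +30 (room for 140) → 30. Pool exhausted.
Total = 180×130 + 110×10 + 90×30 + 170×30 = 32300.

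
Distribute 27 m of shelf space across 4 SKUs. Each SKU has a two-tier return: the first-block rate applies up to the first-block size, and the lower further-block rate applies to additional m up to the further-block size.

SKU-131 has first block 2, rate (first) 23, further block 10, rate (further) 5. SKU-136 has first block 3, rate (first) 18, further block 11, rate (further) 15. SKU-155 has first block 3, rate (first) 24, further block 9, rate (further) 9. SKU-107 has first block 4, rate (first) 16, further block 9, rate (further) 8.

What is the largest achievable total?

437

Treat each block as its own option and order by rate: SKU-155/T1 24 > SKU-131/T1 23 > SKU-136/T1 18 > SKU-107/T1 16 > SKU-136/T2 15 > SKU-155/T2 9 > SKU-107/T2 8 > SKU-131/T2 5.
Fill SKU-155 T1 block (3 at 24) → 24 left.
SKU-131/T1 (23): +2 → 22 left.
SKU-136/T1 (18): +3 → 19 left.
SKU-107 T1 at 16: fill all 4 → 15 left.
SKU-136 T2 at 15: fill all 11 → 4 left.
SKU-155 T2 at 9: only 4 left, fill 4.
Total = 24×3 + 23×2 + 18×3 + 16×4 + 15×11 + 9×4 = 437.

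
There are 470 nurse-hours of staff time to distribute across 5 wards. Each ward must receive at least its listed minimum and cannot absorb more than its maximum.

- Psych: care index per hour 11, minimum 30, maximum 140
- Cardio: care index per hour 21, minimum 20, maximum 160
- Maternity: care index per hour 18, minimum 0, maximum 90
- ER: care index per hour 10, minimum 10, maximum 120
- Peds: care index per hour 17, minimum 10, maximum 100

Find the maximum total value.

Meeting every minimum uses 30+20+0+10+10 = 70 nurse-hours, leaving 400.
Order the wards by care index per hour: Cardio 21 > Maternity 18 > Peds 17 > Psych 11 > ER 10.
Cardio: +140 to 160 (cap) ; 260 left.
Maternity: +90 to 90 (cap) ; 170 left.
Give Peds 90 more to hit its cap of 100 ; 80 left.
Only 80 left; Psych takes them to reach 110.
Total = 11×110 + 21×160 + 18×90 + 10×10 + 17×100 = 7990.

7990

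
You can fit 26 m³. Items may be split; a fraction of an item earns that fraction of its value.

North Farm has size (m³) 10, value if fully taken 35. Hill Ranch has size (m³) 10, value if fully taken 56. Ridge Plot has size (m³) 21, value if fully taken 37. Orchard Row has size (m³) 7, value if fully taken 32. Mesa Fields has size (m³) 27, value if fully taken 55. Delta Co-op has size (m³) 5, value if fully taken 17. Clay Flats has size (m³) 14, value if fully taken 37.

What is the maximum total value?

119.5

Sort by value density: Hill Ranch 56/10≈5.6, Orchard Row 32/7≈4.57, North Farm 35/10≈3.5, Delta Co-op 17/5≈3.4, Clay Flats 37/14≈2.64, Mesa Fields 55/27≈2.04, Ridge Plot 37/21≈1.76.
Take all of Hill Ranch (10 m³, value 56) → 16 m³ left.
Take all of Orchard Row (7 m³, value 32) → 9 m³ left.
Only 9 m³ remain; take 9/10 of North Farm for value 35×9/10 = 31.5.
Total value = 119.5.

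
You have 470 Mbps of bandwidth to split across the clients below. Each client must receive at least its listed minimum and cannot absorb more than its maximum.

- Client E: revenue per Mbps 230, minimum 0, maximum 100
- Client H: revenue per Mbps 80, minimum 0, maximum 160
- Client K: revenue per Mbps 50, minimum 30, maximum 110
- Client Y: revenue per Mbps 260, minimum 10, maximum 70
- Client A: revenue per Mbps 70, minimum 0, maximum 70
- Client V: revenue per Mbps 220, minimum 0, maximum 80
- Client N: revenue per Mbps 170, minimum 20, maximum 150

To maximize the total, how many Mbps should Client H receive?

Meeting every minimum uses 0+0+30+10+0+0+20 = 60 Mbps, leaving 410.
Rank by revenue per Mbps: Client Y 260 > Client E 230 > Client V 220 > Client N 170 > Client H 80 > Client A 70 > Client K 50.
Give Client Y 60 more to hit its cap of 70 → 350 left.
Give Client E 100 more to hit its cap of 100 → 250 left.
Client V: +80 to 80 (cap) → 170 left.
Give Client N 130 more to hit its cap of 150 → 40 left.
Only 40 left; Client H takes them to reach 40.

40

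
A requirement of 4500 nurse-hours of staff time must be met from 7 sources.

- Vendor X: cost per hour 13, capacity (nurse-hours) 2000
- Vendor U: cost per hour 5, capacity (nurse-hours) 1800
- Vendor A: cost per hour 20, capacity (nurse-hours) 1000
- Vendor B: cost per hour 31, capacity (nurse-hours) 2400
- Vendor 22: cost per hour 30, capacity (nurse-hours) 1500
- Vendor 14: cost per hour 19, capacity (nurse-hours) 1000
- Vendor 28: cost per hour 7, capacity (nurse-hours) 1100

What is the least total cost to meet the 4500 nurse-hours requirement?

Cheapest first:
Vendor U at 5: take all 1800 nurse-hours — 2700 still needed.
Vendor 28 (7): use full 1100 — 1600 nurse-hours to go.
Take 1600 from Vendor X at 13 to finish.
Vendor 14, Vendor A, Vendor 22, Vendor B: unused.
Cost = 1800×5 + 1100×7 + 1600×13 = 37500.

37500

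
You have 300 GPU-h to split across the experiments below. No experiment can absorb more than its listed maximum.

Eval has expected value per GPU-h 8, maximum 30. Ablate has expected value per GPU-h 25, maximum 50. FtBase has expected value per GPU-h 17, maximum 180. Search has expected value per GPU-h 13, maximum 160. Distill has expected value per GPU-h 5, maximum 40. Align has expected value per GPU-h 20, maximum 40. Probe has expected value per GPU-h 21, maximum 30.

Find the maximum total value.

Order the experiments by expected value per GPU-h: Ablate 25 > Probe 21 > Align 20 > FtBase 17 > Search 13 > Eval 8 > Distill 5.
Give Ablate 50 to hit its cap of 50 ; 250 left.
Give Probe 30 to hit its cap of 30 ; 220 left.
Align: +40 to 40 (cap) ; 180 left.
FtBase takes 180 to reach its cap of 180 ; 0 left.
Total = 25×50 + 17×180 + 20×40 + 21×30 = 5740.

5740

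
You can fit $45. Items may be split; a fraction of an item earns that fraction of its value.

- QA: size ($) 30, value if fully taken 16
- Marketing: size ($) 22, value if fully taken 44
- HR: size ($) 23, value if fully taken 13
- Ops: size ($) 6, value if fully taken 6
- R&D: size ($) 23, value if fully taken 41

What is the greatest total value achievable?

Rank by value-to-size ratio: Marketing 44/22≈2, R&D 41/23≈1.78, Ops 6/6≈1, HR 13/23≈0.565, QA 16/30≈0.533.
Marketing: take in full, 22 $ for value 44 — 23 left.
All 23 $ of R&D fit (value 41) — 0 remain.
Total value = 85.

85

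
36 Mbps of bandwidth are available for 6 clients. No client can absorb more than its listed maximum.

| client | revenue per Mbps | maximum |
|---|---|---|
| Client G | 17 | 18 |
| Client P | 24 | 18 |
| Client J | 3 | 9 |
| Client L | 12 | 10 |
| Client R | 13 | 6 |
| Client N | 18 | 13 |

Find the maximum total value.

751

Order the clients by revenue per Mbps: Client P 24 > Client N 18 > Client G 17 > Client R 13 > Client L 12 > Client J 3.
Client P: +18 to 18 (cap) ; 18 left.
Client N takes 13 to reach its cap of 13 ; 5 left.
Client G has room for 18 but only 5 remain, so it gets 5.
Total = 17×5 + 24×18 + 18×13 = 751.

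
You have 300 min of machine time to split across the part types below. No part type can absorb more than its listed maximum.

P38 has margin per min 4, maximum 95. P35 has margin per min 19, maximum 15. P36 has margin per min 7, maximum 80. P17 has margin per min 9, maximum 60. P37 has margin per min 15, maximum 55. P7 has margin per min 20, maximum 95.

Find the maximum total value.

Order the part types by margin per min: P7 20 > P35 19 > P37 15 > P17 9 > P36 7 > P38 4.
P7: +95 to 95 (cap) ; 205 left.
Give P35 15 to hit its cap of 15 ; 190 left.
P37: +55 to 55 (cap) ; 135 left.
Give P17 60 to hit its cap of 60 ; 75 left.
Only 75 left; P36 takes them to reach 75.
Total = 19×15 + 7×75 + 9×60 + 15×55 + 20×95 = 4075.

4075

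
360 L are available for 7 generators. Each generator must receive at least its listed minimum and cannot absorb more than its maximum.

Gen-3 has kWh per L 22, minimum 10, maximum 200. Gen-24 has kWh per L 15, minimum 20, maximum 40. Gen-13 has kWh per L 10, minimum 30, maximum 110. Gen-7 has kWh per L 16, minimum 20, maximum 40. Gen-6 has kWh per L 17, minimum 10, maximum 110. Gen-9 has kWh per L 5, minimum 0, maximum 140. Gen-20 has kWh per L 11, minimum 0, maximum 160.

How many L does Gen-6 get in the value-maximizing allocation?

90

Meeting every minimum uses 10+20+30+20+10+0+0 = 90 L, leaving 270.
Rank by kWh per L: Gen-3 22 > Gen-6 17 > Gen-7 16 > Gen-24 15 > Gen-20 11 > Gen-13 10 > Gen-9 5.
Give Gen-3 190 more to hit its cap of 200 — 80 left.
Only 80 left; Gen-6 takes them to reach 90.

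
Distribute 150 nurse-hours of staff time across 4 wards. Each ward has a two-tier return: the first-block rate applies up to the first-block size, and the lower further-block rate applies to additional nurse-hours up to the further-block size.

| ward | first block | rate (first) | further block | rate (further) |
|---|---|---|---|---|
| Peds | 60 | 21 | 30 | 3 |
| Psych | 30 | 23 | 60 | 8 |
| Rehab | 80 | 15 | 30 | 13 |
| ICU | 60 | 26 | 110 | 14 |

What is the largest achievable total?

3510

Order all 8 blocks by rate: ICU/first 26 > Psych/first 23 > Peds/first 21 > Rehab/first 15 > ICU/second 14 > Rehab/second 13 > Psych/second 8 > Peds/second 3.
Fill ICU first block (60 at 26) ; 90 left.
Psych/first (23): +30 ; 60 left.
Peds first at 21: fill all 60 ; 0 left.
Total = 26×60 + 23×30 + 21×60 = 3510.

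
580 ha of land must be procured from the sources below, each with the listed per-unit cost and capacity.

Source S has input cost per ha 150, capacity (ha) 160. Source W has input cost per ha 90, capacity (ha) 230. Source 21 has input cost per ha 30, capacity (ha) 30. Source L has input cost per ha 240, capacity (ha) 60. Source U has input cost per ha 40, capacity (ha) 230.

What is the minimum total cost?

Use sources in increasing cost order.
Take 30 from Source 21 at 30 — need 550 more.
Source U at 40: take all 230 ha — 320 still needed.
Take 230 from Source W at 90 — need 90 more.
Source S at 150: take 90 of its 160 — requirement met.
Source L: unused.
Cost = 30×30 + 230×40 + 230×90 + 90×150 = 44300.

44300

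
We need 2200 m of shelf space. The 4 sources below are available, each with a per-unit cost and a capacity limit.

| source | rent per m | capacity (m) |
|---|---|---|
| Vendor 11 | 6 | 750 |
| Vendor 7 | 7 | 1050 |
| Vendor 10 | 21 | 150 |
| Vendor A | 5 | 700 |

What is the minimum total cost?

13250

Use sources in increasing cost order.
Take 700 from Vendor A at 5 → need 1500 more.
Vendor 11 at 6: take all 750 m → 750 still needed.
Vendor 7 at 7: take 750 of its 1050 → requirement met.
Vendor 10: unused.
Cost = 700×5 + 750×6 + 750×7 = 13250.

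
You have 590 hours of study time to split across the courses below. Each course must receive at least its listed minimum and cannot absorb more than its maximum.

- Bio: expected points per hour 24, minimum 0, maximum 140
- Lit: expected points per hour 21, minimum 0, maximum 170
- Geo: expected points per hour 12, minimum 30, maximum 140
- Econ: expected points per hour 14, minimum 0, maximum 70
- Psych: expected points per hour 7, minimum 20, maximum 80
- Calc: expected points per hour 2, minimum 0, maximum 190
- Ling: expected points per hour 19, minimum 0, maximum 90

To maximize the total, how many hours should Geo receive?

Meeting every minimum uses 0+0+30+0+20+0+0 = 50 hours, leaving 540.
Highest expected points per hour first: Bio 24 > Lit 21 > Ling 19 > Econ 14 > Geo 12 > Psych 7 > Calc 2.
Bio: +140 to 140 (cap) — 400 left.
Give Lit 170 more to hit its cap of 170 — 230 left.
Ling: +90 to 90 (cap) — 140 left.
Econ takes 70 more to reach its cap of 70 — 70 left.
Geo has room for 110 more but only 70 remain, so it gets 100.

100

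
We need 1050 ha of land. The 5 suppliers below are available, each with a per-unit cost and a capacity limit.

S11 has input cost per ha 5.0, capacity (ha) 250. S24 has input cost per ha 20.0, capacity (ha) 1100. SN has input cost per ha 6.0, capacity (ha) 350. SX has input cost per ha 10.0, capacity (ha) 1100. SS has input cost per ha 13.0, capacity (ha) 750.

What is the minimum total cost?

Fill from the cheapest supplier first.
S11 (5.0): use full 250 → 800 ha to go.
SN at 6.0: take all 350 ha → 450 still needed.
Take 450 from SX at 10.0 to finish.
SS, S24: unused.
Cost = 250×5.0 + 350×6.0 + 450×10.0 = 7850.

7850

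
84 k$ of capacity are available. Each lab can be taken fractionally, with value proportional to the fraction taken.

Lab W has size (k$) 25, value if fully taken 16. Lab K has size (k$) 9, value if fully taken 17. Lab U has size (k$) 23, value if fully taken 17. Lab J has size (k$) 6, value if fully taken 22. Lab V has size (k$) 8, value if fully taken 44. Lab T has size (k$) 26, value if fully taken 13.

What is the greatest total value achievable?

122.5

Best value per unit of size first: Lab V 44/8≈5.5, Lab J 22/6≈3.67, Lab K 17/9≈1.89, Lab U 17/23≈0.739, Lab W 16/25≈0.64, Lab T 13/26≈0.5.
All 8 k$ of Lab V fit (value 44) — 76 remain.
Take all of Lab J (6 k$, value 22) — 70 k$ left.
Lab K: take in full, 9 k$ for value 17 — 61 left.
Take all of Lab U (23 k$, value 17) — 38 k$ left.
Lab W: take in full, 25 k$ for value 16 — 13 left.
Fill the last 13 k$ with part of Lab T: 13/26 of it earns 6.5.
Total value = 122.5.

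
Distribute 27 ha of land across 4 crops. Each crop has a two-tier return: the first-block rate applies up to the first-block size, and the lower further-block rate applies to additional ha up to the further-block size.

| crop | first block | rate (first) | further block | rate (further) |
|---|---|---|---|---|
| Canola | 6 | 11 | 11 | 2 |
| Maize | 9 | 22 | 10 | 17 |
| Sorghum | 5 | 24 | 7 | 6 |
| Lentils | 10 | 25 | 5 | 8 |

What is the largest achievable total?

Rank every tier by rate: Lentils/T1 25 > Sorghum/T1 24 > Maize/T1 22 > Maize/T2 17 > Canola/T1 11 > Lentils/T2 8 > Sorghum/T2 6 > Canola/T2 2.
Fill Lentils T1 block (10 at 25) — 17 left.
Fill Sorghum T1 block (5 at 24) — 12 left.
Maize/T1 (22): +9 — 3 left.
3 remain; put them into Maize T2 at 17.
Total = 25×10 + 24×5 + 22×9 + 17×3 = 619.

619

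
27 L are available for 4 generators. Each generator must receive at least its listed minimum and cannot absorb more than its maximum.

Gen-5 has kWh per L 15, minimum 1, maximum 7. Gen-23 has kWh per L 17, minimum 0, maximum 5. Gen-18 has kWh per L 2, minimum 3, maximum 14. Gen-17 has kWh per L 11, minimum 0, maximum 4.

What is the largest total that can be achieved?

256

Meeting every minimum uses 1+0+3+0 = 4 L, leaving 23.
Highest kWh per L first: Gen-23 17 > Gen-5 15 > Gen-17 11 > Gen-18 2.
Gen-23: +5 to 5 (cap) ; 18 left.
Give Gen-5 6 more to hit its cap of 7 ; 12 left.
Gen-17 takes 4 more to reach its cap of 4 ; 8 left.
Only 8 left; Gen-18 takes them to reach 11.
Total = 15×7 + 17×5 + 2×11 + 11×4 = 256.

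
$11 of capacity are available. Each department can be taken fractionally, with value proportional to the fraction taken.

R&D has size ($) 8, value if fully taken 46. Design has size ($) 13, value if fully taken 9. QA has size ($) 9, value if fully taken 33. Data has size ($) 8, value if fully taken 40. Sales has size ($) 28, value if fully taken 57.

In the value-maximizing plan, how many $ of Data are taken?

3

Rank by value-to-size ratio: R&D 46/8≈5.75, Data 40/8≈5, QA 33/9≈3.67, Sales 57/28≈2.04, Design 9/13≈0.692.
All 8 $ of R&D fit (value 46) ; 3 remain.
Fill the last 3 $ with part of Data: 3/8 of it earns 15.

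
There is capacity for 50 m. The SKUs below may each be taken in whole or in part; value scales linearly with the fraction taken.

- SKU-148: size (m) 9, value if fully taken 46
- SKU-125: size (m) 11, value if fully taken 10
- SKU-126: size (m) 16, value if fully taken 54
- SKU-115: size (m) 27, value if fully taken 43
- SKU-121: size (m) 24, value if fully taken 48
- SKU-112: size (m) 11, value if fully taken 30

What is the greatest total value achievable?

Best value per unit of size first: SKU-148 46/9≈5.11, SKU-126 54/16≈3.38, SKU-112 30/11≈2.73, SKU-121 48/24≈2, SKU-115 43/27≈1.59, SKU-125 10/11≈0.909.
All 9 m of SKU-148 fit (value 46) ; 41 remain.
All 16 m of SKU-126 fit (value 54) ; 25 remain.
SKU-112: take in full, 11 m for value 30 ; 14 left.
Only 14 m remain; take 14/24 of SKU-121 for value 48×14/24 = 28.
Total value = 158.

158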